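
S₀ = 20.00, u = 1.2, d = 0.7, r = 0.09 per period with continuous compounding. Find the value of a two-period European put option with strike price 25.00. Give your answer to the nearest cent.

2.85

Risk-neutral probability p = (e^0.09 − 0.7)/(1.2 − 0.7) = 0.3942/0.5000 = 0.7883
Terminal stock prices: S_uu = 28.8, S_ud = 16.8, S_dd = 9.8
Terminal payoffs (K − S): max(-3.8, 0) = 0, max(8.2, 0) = 8.2, max(15.2, 0) = 15.2
Node u (S = 24): V_u = e^(−0.09)·[0.7883·0.0000 + 0.2117·8.2000] = 1.5862
Node d (S = 14): V_d = e^(−0.09)·[0.7883·8.2000 + 0.2117·15.2000] = 8.8483
Node 0 (S = 20): V_0 = e^(−0.09)·[0.7883·1.5862 + 0.2117·8.8483] = 2.8544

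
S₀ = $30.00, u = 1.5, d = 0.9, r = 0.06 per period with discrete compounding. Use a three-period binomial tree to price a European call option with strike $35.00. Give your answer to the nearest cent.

Risk-neutral probability p = (1 + 0.06 − 0.9)/(1.5 − 0.9) = 0.1600/0.6000 = 0.2667
Terminal stock prices: S_uuu = 101.2, S_uud = 60.75, S_udd = 36.45, S_ddd = 21.87
Terminal payoffs (S − K): max(66.25, 0) = 66.25, max(25.75, 0) = 25.75, max(1.45, 0) = 1.45, max(-13.13, 0) = 0
Node uu (S = 67.5): V_uu = 1/1.06·[0.2667·66.2500 + 0.7333·25.7500] = 34.4811
Node ud (S = 40.5): V_ud = 1/1.06·[0.2667·25.7500 + 0.7333·1.4500] = 7.4811
Node dd (S = 24.3): V_dd = 1/1.06·[0.2667·1.4500 + 0.7333·0.0000] = 0.3648
Node u (S = 45): V_u = 1/1.06·[0.2667·34.4811 + 0.7333·7.4811] = 13.8501
Node d (S = 27): V_d = 1/1.06·[0.2667·7.4811 + 0.7333·0.3648] = 2.1344
Node 0 (S = 30): V_0 = 1/1.06·[0.2667·13.8501 + 0.7333·2.1344] = 4.9609

$4.96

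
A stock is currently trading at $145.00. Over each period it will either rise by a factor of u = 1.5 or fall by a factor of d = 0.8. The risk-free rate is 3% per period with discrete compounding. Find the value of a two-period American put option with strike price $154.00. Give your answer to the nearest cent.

$26.01

Risk-neutral probability p = (1 + 0.03 − 0.8)/(1.5 − 0.8) = 0.2300/0.7000 = 0.3286
Terminal stock prices: S_uu = 326.2, S_ud = 174, S_dd = 92.8
Terminal payoffs (K − S): max(-172.2, 0) = 0, max(-20, 0) = 0, max(61.2, 0) = 61.2
Node u (S = 217.5): continuation = 1/1.03·[0.3286·0.0000 + 0.6714·0.0000] = 0.0000; exercise value = 0.0000 ≤ continuation, so V_u = 0.0000
Node d (S = 116): continuation = 1/1.03·[0.3286·0.0000 + 0.6714·61.2000] = 39.8946; exercise value = 38.0000 ≤ continuation, so V_d = 39.8946
Node 0 (S = 145): continuation = 1/1.03·[0.3286·0.0000 + 0.6714·39.8946] = 26.0062; exercise value = 9.0000 ≤ continuation, so V_0 = 26.0062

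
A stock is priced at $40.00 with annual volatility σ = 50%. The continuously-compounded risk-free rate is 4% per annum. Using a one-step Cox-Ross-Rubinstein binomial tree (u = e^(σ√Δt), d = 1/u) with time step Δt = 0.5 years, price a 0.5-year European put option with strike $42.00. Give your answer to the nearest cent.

CRR parameters: u = e^(σ√Δt) = e^(0.5·√0.5) = 1.4241, d = 1/u = 0.7022
Per-period rate: rΔt = 0.04·0.5 = 0.02, so R = e^0.02 = 1.0202
Risk-neutral probability p = (e^0.02 − 0.7022)/(1.4241 − 0.7022) = 0.3180/0.7219 = 0.4405
Terminal stock prices: S_u = 56.96, S_d = 28.09
Terminal payoffs (K − S): max(-14.96, 0) = 0, max(13.91, 0) = 13.91
Node 0 (S = 40): V_0 = e^(−0.02)·[0.4405·0.0000 + 0.5595·13.9125] = 7.6298

$7.63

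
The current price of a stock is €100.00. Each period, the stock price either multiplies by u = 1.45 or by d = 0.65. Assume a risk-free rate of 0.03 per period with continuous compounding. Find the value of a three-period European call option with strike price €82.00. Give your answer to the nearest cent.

Risk-neutral probability p = (e^0.03 − 0.65)/(1.45 − 0.65) = 0.3805/0.8000 = 0.4756
Terminal stock prices: S_uuu = 304.9, S_uud = 136.7, S_udd = 61.26, S_ddd = 27.46
Terminal payoffs (S − K): max(222.9, 0) = 222.9, max(54.66, 0) = 54.66, max(-20.74, 0) = 0, max(-54.54, 0) = 0
Node uu (S = 210.2): V_uu = e^(−0.03)·[0.4756·222.8625 + 0.5244·54.6625] = 130.6735
Node ud (S = 94.25): V_ud = e^(−0.03)·[0.4756·54.6625 + 0.5244·0.0000] = 25.2275
Node dd (S = 42.25): V_dd = e^(−0.03)·[0.4756·0.0000 + 0.5244·0.0000] = 0.0000
Node u (S = 145): V_u = e^(−0.03)·[0.4756·130.6735 + 0.5244·25.2275] = 73.1466
Node d (S = 65): V_d = e^(−0.03)·[0.4756·25.2275 + 0.5244·0.0000] = 11.6428
Node 0 (S = 100): V_0 = e^(−0.03)·[0.4756·73.1466 + 0.5244·11.6428] = 39.6835

€39.68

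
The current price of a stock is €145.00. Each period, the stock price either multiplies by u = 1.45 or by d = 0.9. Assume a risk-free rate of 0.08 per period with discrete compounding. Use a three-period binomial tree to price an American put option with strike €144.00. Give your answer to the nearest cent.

Risk-neutral probability p = (1 + 0.08 − 0.9)/(1.45 − 0.9) = 0.1800/0.5500 = 0.3273
Terminal stock prices: S_uuu = 442.1, S_uud = 274.4, S_udd = 170.3, S_ddd = 105.7
Terminal payoffs (K − S): max(-298.1, 0) = 0, max(-130.4, 0) = 0, max(-26.3, 0) = 0, max(38.29, 0) = 38.29
Node uu (S = 304.9): continuation = 1/1.08·[0.3273·0.0000 + 0.6727·0.0000] = 0.0000; exercise value = 0.0000 ≤ continuation, so V_uu = 0.0000
Node ud (S = 189.2): continuation = 1/1.08·[0.3273·0.0000 + 0.6727·0.0000] = 0.0000; exercise value = 0.0000 ≤ continuation, so V_ud = 0.0000
Node dd (S = 117.5): continuation = 1/1.08·[0.3273·0.0000 + 0.6727·38.2950] = 23.8538; exercise value = 26.5500 > continuation, so V_dd = 26.5500 (exercise)
Node u (S = 210.2): continuation = 1/1.08·[0.3273·0.0000 + 0.6727·0.0000] = 0.0000; exercise value = 0.0000 ≤ continuation, so V_u = 0.0000
Node d (S = 130.5): continuation = 1/1.08·[0.3273·0.0000 + 0.6727·26.5500] = 16.5379; exercise value = 13.5000 ≤ continuation, so V_d = 16.5379
Node 0 (S = 145): continuation = 1/1.08·[0.3273·0.0000 + 0.6727·16.5379] = 10.3014; exercise value = 0.0000 ≤ continuation, so V_0 = 10.3014

€10.30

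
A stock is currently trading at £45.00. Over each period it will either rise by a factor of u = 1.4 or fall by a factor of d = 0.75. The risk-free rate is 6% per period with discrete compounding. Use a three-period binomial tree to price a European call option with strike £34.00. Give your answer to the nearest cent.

Risk-neutral probability p = (1 + 0.06 − 0.75)/(1.4 − 0.75) = 0.3100/0.6500 = 0.4769
Terminal stock prices: S_uuu = 123.5, S_uud = 66.15, S_udd = 35.44, S_ddd = 18.98
Terminal payoffs (S − K): max(89.48, 0) = 89.48, max(32.15, 0) = 32.15, max(1.437, 0) = 1.437, max(-15.02, 0) = 0
Node uu (S = 88.2): V_uu = 1/1.06·[0.4769·89.4800 + 0.5231·32.1500] = 56.1245
Node ud (S = 47.25): V_ud = 1/1.06·[0.4769·32.1500 + 0.5231·1.4375] = 15.1745
Node dd (S = 25.31): V_dd = 1/1.06·[0.4769·1.4375 + 0.5231·0.0000] = 0.6468
Node u (S = 63): V_u = 1/1.06·[0.4769·56.1245 + 0.5231·15.1745] = 32.7401
Node d (S = 33.75): V_d = 1/1.06·[0.4769·15.1745 + 0.5231·0.6468] = 7.1466
Node 0 (S = 45): V_0 = 1/1.06·[0.4769·32.7401 + 0.5231·7.1466] = 18.2573

£18.26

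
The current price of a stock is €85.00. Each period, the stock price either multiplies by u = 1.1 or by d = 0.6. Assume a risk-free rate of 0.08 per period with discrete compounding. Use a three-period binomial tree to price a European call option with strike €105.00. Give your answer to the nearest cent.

€5.71

Risk-neutral probability p = (1 + 0.08 − 0.6)/(1.1 − 0.6) = 0.4800/0.5000 = 0.9600
Terminal stock prices: S_uuu = 113.1, S_uud = 61.71, S_udd = 33.66, S_ddd = 18.36
Terminal payoffs (S − K): max(8.135, 0) = 8.135, max(-43.29, 0) = 0, max(-71.34, 0) = 0, max(-86.64, 0) = 0
Node uu (S = 102.9): V_uu = 1/1.08·[0.9600·8.1350 + 0.0400·0.0000] = 7.2311
Node ud (S = 56.1): V_ud = 1/1.08·[0.9600·0.0000 + 0.0400·0.0000] = 0.0000
Node dd (S = 30.6): V_dd = 1/1.08·[0.9600·0.0000 + 0.0400·0.0000] = 0.0000
Node u (S = 93.5): V_u = 1/1.08·[0.9600·7.2311 + 0.0400·0.0000] = 6.4277
Node d (S = 51): V_d = 1/1.08·[0.9600·0.0000 + 0.0400·0.0000] = 0.0000
Node 0 (S = 85): V_0 = 1/1.08·[0.9600·6.4277 + 0.0400·0.0000] = 5.7135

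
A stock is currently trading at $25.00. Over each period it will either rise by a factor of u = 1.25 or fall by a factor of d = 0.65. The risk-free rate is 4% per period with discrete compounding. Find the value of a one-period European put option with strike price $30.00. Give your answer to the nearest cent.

$4.63

Risk-neutral probability p = (1 + 0.04 − 0.65)/(1.25 − 0.65) = 0.3900/0.6000 = 0.6500
Terminal stock prices: S_u = 31.25, S_d = 16.25
Terminal payoffs (K − S): max(-1.25, 0) = 0, max(13.75, 0) = 13.75
Node 0 (S = 25): V_0 = 1/1.04·[0.6500·0.0000 + 0.3500·13.7500] = 4.6274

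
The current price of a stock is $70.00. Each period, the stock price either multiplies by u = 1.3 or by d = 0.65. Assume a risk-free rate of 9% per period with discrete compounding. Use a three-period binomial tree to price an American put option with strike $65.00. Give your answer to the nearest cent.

$7.23

Risk-neutral probability p = (1 + 0.09 − 0.65)/(1.3 − 0.65) = 0.4400/0.6500 = 0.6769
Terminal stock prices: S_uuu = 153.8, S_uud = 76.9, S_udd = 38.45, S_ddd = 19.22
Terminal payoffs (K − S): max(-88.79, 0) = 0, max(-11.9, 0) = 0, max(26.55, 0) = 26.55, max(45.78, 0) = 45.78
Node uu (S = 118.3): continuation = 1/1.09·[0.6769·0.0000 + 0.3231·0.0000] = 0.0000; exercise value = 0.0000 ≤ continuation, so V_uu = 0.0000
Node ud (S = 59.15): continuation = 1/1.09·[0.6769·0.0000 + 0.3231·26.5525] = 7.8702; exercise value = 5.8500 ≤ continuation, so V_ud = 7.8702
Node dd (S = 29.58): continuation = 1/1.09·[0.6769·26.5525 + 0.3231·45.7763] = 30.0580; exercise value = 35.4250 > continuation, so V_dd = 35.4250 (exercise)
Node u (S = 91): continuation = 1/1.09·[0.6769·0.0000 + 0.3231·7.8702] = 2.3327; exercise value = 0.0000 ≤ continuation, so V_u = 2.3327
Node d (S = 45.5): continuation = 1/1.09·[0.6769·7.8702 + 0.3231·35.4250] = 15.3876; exercise value = 19.5000 > continuation, so V_d = 19.5000 (exercise)
Node 0 (S = 70): continuation = 1/1.09·[0.6769·2.3327 + 0.3231·19.5000] = 7.2285; exercise value = 0.0000 ≤ continuation, so V_0 = 7.2285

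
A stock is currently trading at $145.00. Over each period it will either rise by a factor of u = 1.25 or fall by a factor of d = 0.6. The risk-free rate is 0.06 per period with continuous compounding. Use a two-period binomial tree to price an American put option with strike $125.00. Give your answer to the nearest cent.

$13.32

Risk-neutral probability p = (e^0.06 − 0.6)/(1.25 − 0.6) = 0.4618/0.6500 = 0.7105
Terminal stock prices: S_uu = 226.6, S_ud = 108.8, S_dd = 52.2
Terminal payoffs (K − S): max(-101.6, 0) = 0, max(16.25, 0) = 16.25, max(72.8, 0) = 72.8
Node u (S = 181.2): continuation = e^(−0.06)·[0.7105·0.0000 + 0.2895·16.2500] = 4.4301; exercise value = 0.0000 ≤ continuation, so V_u = 4.4301
Node d (S = 87): continuation = e^(−0.06)·[0.7105·16.2500 + 0.2895·72.8000] = 30.7206; exercise value = 38.0000 > continuation, so V_d = 38.0000 (exercise)
Node 0 (S = 145): continuation = e^(−0.06)·[0.7105·4.4301 + 0.2895·38.0000] = 13.3241; exercise value = 0.0000 ≤ continuation, so V_0 = 13.3241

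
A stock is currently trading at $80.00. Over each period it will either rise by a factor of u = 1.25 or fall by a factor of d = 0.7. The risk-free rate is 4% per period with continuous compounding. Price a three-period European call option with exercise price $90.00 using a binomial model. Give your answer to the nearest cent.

$13.98

Risk-neutral probability p = (e^0.04 − 0.7)/(1.25 − 0.7) = 0.3408/0.5500 = 0.6197
Terminal stock prices: S_uuu = 156.2, S_uud = 87.5, S_udd = 49, S_ddd = 27.44
Terminal payoffs (S − K): max(66.25, 0) = 66.25, max(-2.5, 0) = 0, max(-41, 0) = 0, max(-62.56, 0) = 0
Node uu (S = 125): V_uu = e^(−0.04)·[0.6197·66.2500 + 0.3803·0.0000] = 39.4425
Node ud (S = 70): V_ud = e^(−0.04)·[0.6197·0.0000 + 0.3803·0.0000] = 0.0000
Node dd (S = 39.2): V_dd = e^(−0.04)·[0.6197·0.0000 + 0.3803·0.0000] = 0.0000
Node u (S = 100): V_u = e^(−0.04)·[0.6197·39.4425 + 0.3803·0.0000] = 23.4825
Node d (S = 56): V_d = e^(−0.04)·[0.6197·0.0000 + 0.3803·0.0000] = 0.0000
Node 0 (S = 80): V_0 = e^(−0.04)·[0.6197·23.4825 + 0.3803·0.0000] = 13.9805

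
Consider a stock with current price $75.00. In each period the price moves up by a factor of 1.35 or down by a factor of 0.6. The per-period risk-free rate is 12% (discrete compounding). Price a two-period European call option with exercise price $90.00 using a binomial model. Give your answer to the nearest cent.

$17.89

Risk-neutral probability p = (1 + 0.12 − 0.6)/(1.35 − 0.6) = 0.5200/0.7500 = 0.6933
Terminal stock prices: S_uu = 136.7, S_ud = 60.75, S_dd = 27
Terminal payoffs (S − K): max(46.69, 0) = 46.69, max(-29.25, 0) = 0, max(-63, 0) = 0
Node u (S = 101.2): V_u = 1/1.12·[0.6933·46.6875 + 0.3067·0.0000] = 28.9018
Node d (S = 45): V_d = 1/1.12·[0.6933·0.0000 + 0.3067·0.0000] = 0.0000
Node 0 (S = 75): V_0 = 1/1.12·[0.6933·28.9018 + 0.3067·0.0000] = 17.8916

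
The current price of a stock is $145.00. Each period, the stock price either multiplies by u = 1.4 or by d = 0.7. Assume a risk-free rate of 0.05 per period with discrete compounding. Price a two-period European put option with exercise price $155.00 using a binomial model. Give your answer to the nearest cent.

$24.89

Risk-neutral probability p = (1 + 0.05 − 0.7)/(1.4 − 0.7) = 0.3500/0.7000 = 0.5000
Terminal stock prices: S_uu = 284.2, S_ud = 142.1, S_dd = 71.05
Terminal payoffs (K − S): max(-129.2, 0) = 0, max(12.9, 0) = 12.9, max(83.95, 0) = 83.95
Node u (S = 203): V_u = 1/1.05·[0.5000·0.0000 + 0.5000·12.9000] = 6.1429
Node d (S = 101.5): V_d = 1/1.05·[0.5000·12.9000 + 0.5000·83.9500] = 46.1190
Node 0 (S = 145): V_0 = 1/1.05·[0.5000·6.1429 + 0.5000·46.1190] = 24.8866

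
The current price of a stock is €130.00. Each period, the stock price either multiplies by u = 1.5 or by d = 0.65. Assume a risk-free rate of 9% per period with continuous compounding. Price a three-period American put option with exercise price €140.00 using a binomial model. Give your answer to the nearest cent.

Risk-neutral probability p = (e^0.09 − 0.65)/(1.5 − 0.65) = 0.4442/0.8500 = 0.5226
Terminal stock prices: S_uuu = 438.8, S_uud = 190.1, S_udd = 82.39, S_ddd = 35.7
Terminal payoffs (K − S): max(-298.8, 0) = 0, max(-50.12, 0) = 0, max(57.61, 0) = 57.61, max(104.3, 0) = 104.3
Node uu (S = 292.5): continuation = e^(−0.09)·[0.5226·0.0000 + 0.4774·0.0000] = 0.0000; exercise value = 0.0000 ≤ continuation, so V_uu = 0.0000
Node ud (S = 126.8): continuation = e^(−0.09)·[0.5226·0.0000 + 0.4774·57.6125] = 25.1392; exercise value = 13.2500 ≤ continuation, so V_ud = 25.1392
Node dd (S = 54.93): continuation = e^(−0.09)·[0.5226·57.6125 + 0.4774·104.2987] = 73.0254; exercise value = 85.0750 > continuation, so V_dd = 85.0750 (exercise)
Node u (S = 195): continuation = e^(−0.09)·[0.5226·0.0000 + 0.4774·25.1392] = 10.9695; exercise value = 0.0000 ≤ continuation, so V_u = 10.9695
Node d (S = 84.5): continuation = e^(−0.09)·[0.5226·25.1392 + 0.4774·85.0750] = 49.1284; exercise value = 55.5000 > continuation, so V_d = 55.5000 (exercise)
Node 0 (S = 130): continuation = e^(−0.09)·[0.5226·10.9695 + 0.4774·55.5000] = 29.4562; exercise value = 10.0000 ≤ continuation, so V_0 = 29.4562

€29.46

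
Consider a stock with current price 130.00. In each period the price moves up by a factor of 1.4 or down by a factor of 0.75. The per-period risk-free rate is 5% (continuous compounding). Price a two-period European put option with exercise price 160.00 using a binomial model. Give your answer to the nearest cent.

Risk-neutral probability p = (e^0.05 − 0.75)/(1.4 − 0.75) = 0.3013/0.6500 = 0.4635
Terminal stock prices: S_uu = 254.8, S_ud = 136.5, S_dd = 73.12
Terminal payoffs (K − S): max(-94.8, 0) = 0, max(23.5, 0) = 23.5, max(86.88, 0) = 86.88
Node u (S = 182): V_u = e^(−0.05)·[0.4635·0.0000 + 0.5365·23.5000] = 11.9930
Node d (S = 97.5): V_d = e^(−0.05)·[0.4635·23.5000 + 0.5365·86.8750] = 54.6967
Node 0 (S = 130): V_0 = e^(−0.05)·[0.4635·11.9930 + 0.5365·54.6967] = 33.2015

33.20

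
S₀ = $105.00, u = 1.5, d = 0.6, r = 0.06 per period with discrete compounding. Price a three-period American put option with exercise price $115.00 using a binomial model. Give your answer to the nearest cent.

$29.96

Risk-neutral probability p = (1 + 0.06 − 0.6)/(1.5 − 0.6) = 0.4600/0.9000 = 0.5111
Terminal stock prices: S_uuu = 354.4, S_uud = 141.8, S_udd = 56.7, S_ddd = 22.68
Terminal payoffs (K − S): max(-239.4, 0) = 0, max(-26.75, 0) = 0, max(58.3, 0) = 58.3, max(92.32, 0) = 92.32
Node uu (S = 236.2): continuation = 1/1.06·[0.5111·0.0000 + 0.4889·0.0000] = 0.0000; exercise value = 0.0000 ≤ continuation, so V_uu = 0.0000
Node ud (S = 94.5): continuation = 1/1.06·[0.5111·0.0000 + 0.4889·58.3000] = 26.8889; exercise value = 20.5000 ≤ continuation, so V_ud = 26.8889
Node dd (S = 37.8): continuation = 1/1.06·[0.5111·58.3000 + 0.4889·92.3200] = 70.6906; exercise value = 77.2000 > continuation, so V_dd = 77.2000 (exercise)
Node u (S = 157.5): continuation = 1/1.06·[0.5111·0.0000 + 0.4889·26.8889] = 12.4016; exercise value = 0.0000 ≤ continuation, so V_u = 12.4016
Node d (S = 63): continuation = 1/1.06·[0.5111·26.8889 + 0.4889·77.2000] = 48.5712; exercise value = 52.0000 > continuation, so V_d = 52.0000 (exercise)
Node 0 (S = 105): continuation = 1/1.06·[0.5111·12.4016 + 0.4889·52.0000] = 29.9630; exercise value = 10.0000 ≤ continuation, so V_0 = 29.9630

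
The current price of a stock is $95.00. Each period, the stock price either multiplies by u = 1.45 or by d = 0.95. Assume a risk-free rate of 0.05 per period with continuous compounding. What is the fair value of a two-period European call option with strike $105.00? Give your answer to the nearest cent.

Risk-neutral probability p = (e^0.05 − 0.95)/(1.45 − 0.95) = 0.1013/0.5000 = 0.2025
Terminal stock prices: S_uu = 199.7, S_ud = 130.9, S_dd = 85.74
Terminal payoffs (S − K): max(94.74, 0) = 94.74, max(25.86, 0) = 25.86, max(-19.26, 0) = 0
Node u (S = 137.8): V_u = e^(−0.05)·[0.2025·94.7375 + 0.7975·25.8625] = 37.8709
Node d (S = 90.25): V_d = e^(−0.05)·[0.2025·25.8625 + 0.7975·0.0000] = 4.9828
Node 0 (S = 95): V_0 = e^(−0.05)·[0.2025·37.8709 + 0.7975·4.9828] = 11.0761

$11.08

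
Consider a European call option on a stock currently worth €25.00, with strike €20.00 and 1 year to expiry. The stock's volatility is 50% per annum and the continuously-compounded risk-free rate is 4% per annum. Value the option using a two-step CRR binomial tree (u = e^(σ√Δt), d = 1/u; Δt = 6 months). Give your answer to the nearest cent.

CRR parameters: u = e^(σ√Δt) = e^(0.5·√0.5) = 1.4241, d = 1/u = 0.7022
Per-period rate: rΔt = 0.04·0.5 = 0.02, so R = e^0.02 = 1.0202
Risk-neutral probability p = (e^0.02 − 0.7022)/(1.4241 − 0.7022) = 0.3180/0.7219 = 0.4405
Terminal stock prices: S_uu = 50.7, S_ud = 25, S_dd = 12.33
Terminal payoffs (S − K): max(30.7, 0) = 30.7, max(5, 0) = 5, max(-7.673, 0) = 0
Node u (S = 35.6): V_u = e^(−0.02)·[0.4405·30.7029 + 0.5595·5.0000] = 15.9990
Node d (S = 17.55): V_d = e^(−0.02)·[0.4405·5.0000 + 0.5595·0.0000] = 2.1589
Node 0 (S = 25): V_0 = e^(−0.02)·[0.4405·15.9990 + 0.5595·2.1589] = 8.0920

€8.09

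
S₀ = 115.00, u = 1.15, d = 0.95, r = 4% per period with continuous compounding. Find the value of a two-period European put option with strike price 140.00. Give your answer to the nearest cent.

16.54

Risk-neutral probability p = (e^0.04 − 0.95)/(1.15 − 0.95) = 0.0908/0.2000 = 0.4541
Terminal stock prices: S_uu = 152.1, S_ud = 125.6, S_dd = 103.8
Terminal payoffs (K − S): max(-12.09, 0) = 0, max(14.36, 0) = 14.36, max(36.21, 0) = 36.21
Node u (S = 132.2): V_u = e^(−0.04)·[0.4541·0.0000 + 0.5459·14.3625] = 7.5337
Node d (S = 109.2): V_d = e^(−0.04)·[0.4541·14.3625 + 0.5459·36.2125] = 25.2605
Node 0 (S = 115): V_0 = e^(−0.04)·[0.4541·7.5337 + 0.5459·25.2605] = 16.5367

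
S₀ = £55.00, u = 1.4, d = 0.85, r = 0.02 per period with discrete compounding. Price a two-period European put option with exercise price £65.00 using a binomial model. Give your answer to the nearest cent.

£11.59

Risk-neutral probability p = (1 + 0.02 − 0.85)/(1.4 − 0.85) = 0.1700/0.5500 = 0.3091
Terminal stock prices: S_uu = 107.8, S_ud = 65.45, S_dd = 39.74
Terminal payoffs (K − S): max(-42.8, 0) = 0, max(-0.45, 0) = 0, max(25.26, 0) = 25.26
Node u (S = 77): V_u = 1/1.02·[0.3091·0.0000 + 0.6909·0.0000] = 0.0000
Node d (S = 46.75): V_d = 1/1.02·[0.3091·0.0000 + 0.6909·25.2625] = 17.1119
Node 0 (S = 55): V_0 = 1/1.02·[0.3091·0.0000 + 0.6909·17.1119] = 11.5909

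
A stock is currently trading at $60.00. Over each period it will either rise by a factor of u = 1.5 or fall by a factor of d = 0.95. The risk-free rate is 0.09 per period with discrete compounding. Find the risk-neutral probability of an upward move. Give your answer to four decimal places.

p = 0.2545

Risk-neutral probability p = (1 + 0.09 − 0.95)/(1.5 − 0.95) = 0.1400/0.5500 = 0.2545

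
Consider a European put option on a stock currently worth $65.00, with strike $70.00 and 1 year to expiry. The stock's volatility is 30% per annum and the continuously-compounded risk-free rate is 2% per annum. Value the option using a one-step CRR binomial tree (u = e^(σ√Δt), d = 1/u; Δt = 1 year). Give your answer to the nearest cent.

$11.59

CRR parameters: u = e^(σ√Δt) = e^(0.3·√1) = 1.3499, d = 1/u = 0.7408
Per-period rate: rΔt = 0.02·1 = 0.02, so R = e^0.02 = 1.0202
Risk-neutral probability p = (e^0.02 − 0.7408)/(1.3499 − 0.7408) = 0.2794/0.6090 = 0.4587
Terminal stock prices: S_u = 87.74, S_d = 48.15
Terminal payoffs (K − S): max(-17.74, 0) = 0, max(21.85, 0) = 21.85
Node 0 (S = 65): V_0 = e^(−0.02)·[0.4587·0.0000 + 0.5413·21.8468] = 11.5909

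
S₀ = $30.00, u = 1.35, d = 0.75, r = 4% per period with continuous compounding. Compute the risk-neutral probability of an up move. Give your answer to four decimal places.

p = 0.4847

Risk-neutral probability p = (e^0.04 − 0.75)/(1.35 − 0.75) = 0.2908/0.6000 = 0.4847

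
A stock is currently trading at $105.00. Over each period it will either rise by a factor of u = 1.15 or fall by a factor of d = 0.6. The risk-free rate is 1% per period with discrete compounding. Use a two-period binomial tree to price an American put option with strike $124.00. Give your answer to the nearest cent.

Risk-neutral probability p = (1 + 0.01 − 0.6)/(1.15 − 0.6) = 0.4100/0.5500 = 0.7455
Terminal stock prices: S_uu = 138.9, S_ud = 72.45, S_dd = 37.8
Terminal payoffs (K − S): max(-14.86, 0) = 0, max(51.55, 0) = 51.55, max(86.2, 0) = 86.2
Node u (S = 120.7): continuation = 1/1.01·[0.7455·0.0000 + 0.2545·51.5500] = 12.9919; exercise value = 3.2500 ≤ continuation, so V_u = 12.9919
Node d (S = 63): continuation = 1/1.01·[0.7455·51.5500 + 0.2545·86.2000] = 59.7723; exercise value = 61.0000 > continuation, so V_d = 61.0000 (exercise)
Node 0 (S = 105): continuation = 1/1.01·[0.7455·12.9919 + 0.2545·61.0000] = 24.9625; exercise value = 19.0000 ≤ continuation, so V_0 = 24.9625

$24.96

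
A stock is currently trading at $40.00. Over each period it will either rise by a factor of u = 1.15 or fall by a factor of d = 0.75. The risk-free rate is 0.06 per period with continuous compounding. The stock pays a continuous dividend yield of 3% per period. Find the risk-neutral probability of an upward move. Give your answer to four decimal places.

Per-period risk-free factor R = e^0.06 = 1.0618; dividend-adjusted growth = e^(0.06−0.03) = 1.0305.
Risk-neutral probability p = (1.0305 − 0.75)/(1.15 − 0.75) = 0.2805/0.4000 = 0.7011

p = 0.7011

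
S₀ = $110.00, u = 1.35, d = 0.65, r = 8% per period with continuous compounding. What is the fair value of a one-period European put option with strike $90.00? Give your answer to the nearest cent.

Risk-neutral probability p = (e^0.08 − 0.65)/(1.35 − 0.65) = 0.4333/0.7000 = 0.6190
Terminal stock prices: S_u = 148.5, S_d = 71.5
Terminal payoffs (K − S): max(-58.5, 0) = 0, max(18.5, 0) = 18.5
Node 0 (S = 110): V_0 = e^(−0.08)·[0.6190·0.0000 + 0.3810·18.5000] = 6.5069

$6.51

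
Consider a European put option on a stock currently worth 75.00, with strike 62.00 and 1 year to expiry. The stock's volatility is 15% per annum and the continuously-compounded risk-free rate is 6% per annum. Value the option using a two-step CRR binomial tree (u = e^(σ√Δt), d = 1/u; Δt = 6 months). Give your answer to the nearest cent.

0.18

CRR parameters: u = e^(σ√Δt) = e^(0.15·√0.5) = 1.1119, d = 1/u = 0.8994
Per-period rate: rΔt = 0.06·0.5 = 0.03, so R = e^0.03 = 1.0305
Risk-neutral probability p = (e^0.03 − 0.8994)/(1.1119 − 0.8994) = 0.1311/0.2125 = 0.6168
Terminal stock prices: S_uu = 92.72, S_ud = 75, S_dd = 60.66
Terminal payoffs (K − S): max(-30.72, 0) = 0, max(-13, 0) = 0, max(1.336, 0) = 1.336
Node u (S = 83.39): V_u = e^(−0.03)·[0.6168·0.0000 + 0.3832·0.0000] = 0.0000
Node d (S = 67.45): V_d = e^(−0.03)·[0.6168·0.0000 + 0.3832·1.3357] = 0.4967
Node 0 (S = 75): V_0 = e^(−0.03)·[0.6168·0.0000 + 0.3832·0.4967] = 0.1847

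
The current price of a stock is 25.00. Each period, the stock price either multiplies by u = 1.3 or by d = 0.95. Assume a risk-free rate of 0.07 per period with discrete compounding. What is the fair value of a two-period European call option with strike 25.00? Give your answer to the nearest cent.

Risk-neutral probability p = (1 + 0.07 − 0.95)/(1.3 − 0.95) = 0.1200/0.3500 = 0.3429
Terminal stock prices: S_uu = 42.25, S_ud = 30.88, S_dd = 22.56
Terminal payoffs (S − K): max(17.25, 0) = 17.25, max(5.875, 0) = 5.875, max(-2.438, 0) = 0
Node u (S = 32.5): V_u = 1/1.07·[0.3429·17.2500 + 0.6571·5.8750] = 9.1355
Node d (S = 23.75): V_d = 1/1.07·[0.3429·5.8750 + 0.6571·0.0000] = 1.8825
Node 0 (S = 25): V_0 = 1/1.07·[0.3429·9.1355 + 0.6571·1.8825] = 4.0834

4.08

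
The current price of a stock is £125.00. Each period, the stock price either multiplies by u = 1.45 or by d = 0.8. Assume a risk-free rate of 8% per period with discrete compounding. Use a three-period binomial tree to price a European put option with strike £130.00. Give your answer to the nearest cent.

£14.32

Risk-neutral probability p = (1 + 0.08 − 0.8)/(1.45 − 0.8) = 0.2800/0.6500 = 0.4308
Terminal stock prices: S_uuu = 381.1, S_uud = 210.2, S_udd = 116, S_ddd = 64
Terminal payoffs (K − S): max(-251.1, 0) = 0, max(-80.25, 0) = 0, max(14, 0) = 14, max(66, 0) = 66
Node uu (S = 262.8): V_uu = 1/1.08·[0.4308·0.0000 + 0.5692·0.0000] = 0.0000
Node ud (S = 145): V_ud = 1/1.08·[0.4308·0.0000 + 0.5692·14.0000] = 7.3789
Node dd (S = 80): V_dd = 1/1.08·[0.4308·14.0000 + 0.5692·66.0000] = 40.3704
Node u (S = 181.2): V_u = 1/1.08·[0.4308·0.0000 + 0.5692·7.3789] = 3.8892
Node d (S = 100): V_d = 1/1.08·[0.4308·7.3789 + 0.5692·40.3704] = 24.2210
Node 0 (S = 125): V_0 = 1/1.08·[0.4308·3.8892 + 0.5692·24.2210] = 14.3173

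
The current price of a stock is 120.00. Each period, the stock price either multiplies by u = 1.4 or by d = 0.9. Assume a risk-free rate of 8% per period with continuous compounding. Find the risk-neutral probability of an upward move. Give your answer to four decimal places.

Risk-neutral probability p = (e^0.08 − 0.9)/(1.4 − 0.9) = 0.1833/0.5000 = 0.3666

p = 0.3666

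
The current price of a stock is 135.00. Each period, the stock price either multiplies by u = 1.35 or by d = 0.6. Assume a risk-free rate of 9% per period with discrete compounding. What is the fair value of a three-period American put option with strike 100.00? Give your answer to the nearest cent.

9.37

Risk-neutral probability p = (1 + 0.09 − 0.6)/(1.35 − 0.6) = 0.4900/0.7500 = 0.6533
Terminal stock prices: S_uuu = 332.2, S_uud = 147.6, S_udd = 65.61, S_ddd = 29.16
Terminal payoffs (K − S): max(-232.2, 0) = 0, max(-47.62, 0) = 0, max(34.39, 0) = 34.39, max(70.84, 0) = 70.84
Node uu (S = 246): continuation = 1/1.09·[0.6533·0.0000 + 0.3467·0.0000] = 0.0000; exercise value = 0.0000 ≤ continuation, so V_uu = 0.0000
Node ud (S = 109.3): continuation = 1/1.09·[0.6533·0.0000 + 0.3467·34.3900] = 10.9375; exercise value = 0.0000 ≤ continuation, so V_ud = 10.9375
Node dd (S = 48.6): continuation = 1/1.09·[0.6533·34.3900 + 0.3467·70.8400] = 43.1431; exercise value = 51.4000 > continuation, so V_dd = 51.4000 (exercise)
Node u (S = 182.2): continuation = 1/1.09·[0.6533·0.0000 + 0.3467·10.9375] = 3.4786; exercise value = 0.0000 ≤ continuation, so V_u = 3.4786
Node d (S = 81): continuation = 1/1.09·[0.6533·10.9375 + 0.3467·51.4000] = 22.9032; exercise value = 19.0000 ≤ continuation, so V_d = 22.9032
Node 0 (S = 135): continuation = 1/1.09·[0.6533·3.4786 + 0.3467·22.9032] = 9.3692; exercise value = 0.0000 ≤ continuation, so V_0 = 9.3692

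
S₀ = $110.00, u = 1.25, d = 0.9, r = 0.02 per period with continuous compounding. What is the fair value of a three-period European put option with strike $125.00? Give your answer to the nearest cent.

Risk-neutral probability p = (e^0.02 − 0.9)/(1.25 − 0.9) = 0.1202/0.3500 = 0.3434
Terminal stock prices: S_uuu = 214.8, S_uud = 154.7, S_udd = 111.4, S_ddd = 80.19
Terminal payoffs (K − S): max(-89.84, 0) = 0, max(-29.69, 0) = 0, max(13.62, 0) = 13.62, max(44.81, 0) = 44.81
Node uu (S = 171.9): V_uu = e^(−0.02)·[0.3434·0.0000 + 0.6566·0.0000] = 0.0000
Node ud (S = 123.8): V_ud = e^(−0.02)·[0.3434·0.0000 + 0.6566·13.6250] = 8.7686
Node dd (S = 89.1): V_dd = e^(−0.02)·[0.3434·13.6250 + 0.6566·44.8100] = 33.4248
Node u (S = 137.5): V_u = e^(−0.02)·[0.3434·0.0000 + 0.6566·8.7686] = 5.6432
Node d (S = 99): V_d = e^(−0.02)·[0.3434·8.7686 + 0.6566·33.4248] = 24.4629
Node 0 (S = 110): V_0 = e^(−0.02)·[0.3434·5.6432 + 0.6566·24.4629] = 17.6432

$17.64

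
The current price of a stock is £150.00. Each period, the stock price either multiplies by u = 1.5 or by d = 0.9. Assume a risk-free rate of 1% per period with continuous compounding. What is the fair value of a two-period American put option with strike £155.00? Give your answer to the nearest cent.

Risk-neutral probability p = (e^0.01 − 0.9)/(1.5 − 0.9) = 0.1101/0.6000 = 0.1834
Terminal stock prices: S_uu = 337.5, S_ud = 202.5, S_dd = 121.5
Terminal payoffs (K − S): max(-182.5, 0) = 0, max(-47.5, 0) = 0, max(33.5, 0) = 33.5
Node u (S = 225): continuation = e^(−0.01)·[0.1834·0.0000 + 0.8166·0.0000] = 0.0000; exercise value = 0.0000 ≤ continuation, so V_u = 0.0000
Node d (S = 135): continuation = e^(−0.01)·[0.1834·0.0000 + 0.8166·33.5000] = 27.0833; exercise value = 20.0000 ≤ continuation, so V_d = 27.0833
Node 0 (S = 150): continuation = e^(−0.01)·[0.1834·0.0000 + 0.8166·27.0833] = 21.8957; exercise value = 5.0000 ≤ continuation, so V_0 = 21.8957

£21.90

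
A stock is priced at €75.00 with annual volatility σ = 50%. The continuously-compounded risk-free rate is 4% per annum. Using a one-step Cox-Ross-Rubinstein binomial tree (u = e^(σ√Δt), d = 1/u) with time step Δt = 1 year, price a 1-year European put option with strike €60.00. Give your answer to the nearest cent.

CRR parameters: u = e^(σ√Δt) = e^(0.5·√1) = 1.6487, d = 1/u = 0.6065
Per-period rate: rΔt = 0.04·1 = 0.04, so R = e^0.04 = 1.0408
Risk-neutral probability p = (e^0.04 − 0.6065)/(1.6487 − 0.6065) = 0.4343/1.0422 = 0.4167
Terminal stock prices: S_u = 123.7, S_d = 45.49
Terminal payoffs (K − S): max(-63.65, 0) = 0, max(14.51, 0) = 14.51
Node 0 (S = 75): V_0 = e^(−0.04)·[0.4167·0.0000 + 0.5833·14.5102] = 8.1319

€8.13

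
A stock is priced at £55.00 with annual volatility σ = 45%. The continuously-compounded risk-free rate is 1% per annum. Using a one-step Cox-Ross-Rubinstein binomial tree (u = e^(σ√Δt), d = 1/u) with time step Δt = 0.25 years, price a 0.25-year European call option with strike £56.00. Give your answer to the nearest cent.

CRR parameters: u = e^(σ√Δt) = e^(0.45·√0.25) = 1.2523, d = 1/u = 0.7985
Per-period rate: rΔt = 0.01·0.25 = 0.0025, so R = e^0.0025 = 1.0025
Risk-neutral probability p = (e^0.0025 − 0.7985)/(1.2523 − 0.7985) = 0.2040/0.4538 = 0.4495
Terminal stock prices: S_u = 68.88, S_d = 43.92
Terminal payoffs (S − K): max(12.88, 0) = 12.88, max(-12.08, 0) = 0
Node 0 (S = 55): V_0 = e^(−0.0025)·[0.4495·12.8777 + 0.5505·0.0000] = 5.7741

£5.77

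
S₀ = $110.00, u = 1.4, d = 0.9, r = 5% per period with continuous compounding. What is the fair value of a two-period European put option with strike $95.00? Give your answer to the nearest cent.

$2.60

Risk-neutral probability p = (e^0.05 − 0.9)/(1.4 − 0.9) = 0.1513/0.5000 = 0.3025
Terminal stock prices: S_uu = 215.6, S_ud = 138.6, S_dd = 89.1
Terminal payoffs (K − S): max(-120.6, 0) = 0, max(-43.6, 0) = 0, max(5.9, 0) = 5.9
Node u (S = 154): V_u = e^(−0.05)·[0.3025·0.0000 + 0.6975·0.0000] = 0.0000
Node d (S = 99): V_d = e^(−0.05)·[0.3025·0.0000 + 0.6975·5.9000] = 3.9143
Node 0 (S = 110): V_0 = e^(−0.05)·[0.3025·0.0000 + 0.6975·3.9143] = 2.5969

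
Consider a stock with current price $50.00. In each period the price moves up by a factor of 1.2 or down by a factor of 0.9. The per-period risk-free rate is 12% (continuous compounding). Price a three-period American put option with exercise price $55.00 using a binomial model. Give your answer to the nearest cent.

Risk-neutral probability p = (e^0.12 − 0.9)/(1.2 − 0.9) = 0.2275/0.3000 = 0.7583
Terminal stock prices: S_uuu = 86.4, S_uud = 64.8, S_udd = 48.6, S_ddd = 36.45
Terminal payoffs (K − S): max(-31.4, 0) = 0, max(-9.8, 0) = 0, max(6.4, 0) = 6.4, max(18.55, 0) = 18.55
Node uu (S = 72): continuation = e^(−0.12)·[0.7583·0.0000 + 0.2417·0.0000] = 0.0000; exercise value = 0.0000 ≤ continuation, so V_uu = 0.0000
Node ud (S = 54): continuation = e^(−0.12)·[0.7583·0.0000 + 0.2417·6.4000] = 1.3718; exercise value = 1.0000 ≤ continuation, so V_ud = 1.3718
Node dd (S = 40.5): continuation = e^(−0.12)·[0.7583·6.4000 + 0.2417·18.5500] = 8.2806; exercise value = 14.5000 > continuation, so V_dd = 14.5000 (exercise)
Node u (S = 60): continuation = e^(−0.12)·[0.7583·0.0000 + 0.2417·1.3718] = 0.2940; exercise value = 0.0000 ≤ continuation, so V_u = 0.2940
Node d (S = 45): continuation = e^(−0.12)·[0.7583·1.3718 + 0.2417·14.5000] = 4.0307; exercise value = 10.0000 > continuation, so V_d = 10.0000 (exercise)
Node 0 (S = 50): continuation = e^(−0.12)·[0.7583·0.2940 + 0.2417·10.0000] = 2.3413; exercise value = 5.0000 > continuation, so V_0 = 5.0000 (exercise)

$5.00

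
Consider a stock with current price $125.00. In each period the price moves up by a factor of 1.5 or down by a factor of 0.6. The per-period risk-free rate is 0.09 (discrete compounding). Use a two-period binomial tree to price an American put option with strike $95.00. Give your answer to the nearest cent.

Risk-neutral probability p = (1 + 0.09 − 0.6)/(1.5 − 0.6) = 0.4900/0.9000 = 0.5444
Terminal stock prices: S_uu = 281.2, S_ud = 112.5, S_dd = 45
Terminal payoffs (K − S): max(-186.2, 0) = 0, max(-17.5, 0) = 0, max(50, 0) = 50
Node u (S = 187.5): continuation = 1/1.09·[0.5444·0.0000 + 0.4556·0.0000] = 0.0000; exercise value = 0.0000 ≤ continuation, so V_u = 0.0000
Node d (S = 75): continuation = 1/1.09·[0.5444·0.0000 + 0.4556·50.0000] = 20.8970; exercise value = 20.0000 ≤ continuation, so V_d = 20.8970
Node 0 (S = 125): continuation = 1/1.09·[0.5444·0.0000 + 0.4556·20.8970] = 8.7337; exercise value = 0.0000 ≤ continuation, so V_0 = 8.7337

$8.73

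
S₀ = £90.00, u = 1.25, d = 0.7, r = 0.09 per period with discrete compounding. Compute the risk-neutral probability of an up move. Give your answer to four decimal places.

Risk-neutral probability p = (1 + 0.09 − 0.7)/(1.25 − 0.7) = 0.3900/0.5500 = 0.7091

p = 0.7091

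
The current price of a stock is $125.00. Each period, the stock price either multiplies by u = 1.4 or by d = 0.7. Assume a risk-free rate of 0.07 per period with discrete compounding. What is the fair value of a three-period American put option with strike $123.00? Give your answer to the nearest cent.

$19.21

Risk-neutral probability p = (1 + 0.07 − 0.7)/(1.4 − 0.7) = 0.3700/0.7000 = 0.5286
Terminal stock prices: S_uuu = 343, S_uud = 171.5, S_udd = 85.75, S_ddd = 42.87
Terminal payoffs (K − S): max(-220, 0) = 0, max(-48.5, 0) = 0, max(37.25, 0) = 37.25, max(80.12, 0) = 80.12
Node uu (S = 245): continuation = 1/1.07·[0.5286·0.0000 + 0.4714·0.0000] = 0.0000; exercise value = 0.0000 ≤ continuation, so V_uu = 0.0000
Node ud (S = 122.5): continuation = 1/1.07·[0.5286·0.0000 + 0.4714·37.2500] = 16.4119; exercise value = 0.5000 ≤ continuation, so V_ud = 16.4119
Node dd (S = 61.25): continuation = 1/1.07·[0.5286·37.2500 + 0.4714·80.1250] = 53.7033; exercise value = 61.7500 > continuation, so V_dd = 61.7500 (exercise)
Node u (S = 175): continuation = 1/1.07·[0.5286·0.0000 + 0.4714·16.4119] = 7.2309; exercise value = 0.0000 ≤ continuation, so V_u = 7.2309
Node d (S = 87.5): continuation = 1/1.07·[0.5286·16.4119 + 0.4714·61.7500] = 35.3136; exercise value = 35.5000 > continuation, so V_d = 35.5000 (exercise)
Node 0 (S = 125): continuation = 1/1.07·[0.5286·7.2309 + 0.4714·35.5000] = 19.2128; exercise value = 0.0000 ≤ continuation, so V_0 = 19.2128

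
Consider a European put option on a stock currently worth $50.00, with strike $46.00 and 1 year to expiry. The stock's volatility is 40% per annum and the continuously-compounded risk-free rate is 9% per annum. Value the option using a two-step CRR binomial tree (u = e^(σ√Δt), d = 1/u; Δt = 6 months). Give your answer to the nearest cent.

$3.86

CRR parameters: u = e^(σ√Δt) = e^(0.4·√0.5) = 1.3269, d = 1/u = 0.7536
Per-period rate: rΔt = 0.09·0.5 = 0.045, so R = e^0.045 = 1.0460
Risk-neutral probability p = (e^0.045 − 0.7536)/(1.3269 − 0.7536) = 0.2924/0.5733 = 0.5100
Terminal stock prices: S_uu = 88.03, S_ud = 50, S_dd = 28.4
Terminal payoffs (K − S): max(-42.03, 0) = 0, max(-4, 0) = 0, max(17.6, 0) = 17.6
Node u (S = 66.34): V_u = e^(−0.045)·[0.5100·0.0000 + 0.4900·0.0000] = 0.0000
Node d (S = 37.68): V_d = e^(−0.045)·[0.5100·0.0000 + 0.4900·17.6015] = 8.2444
Node 0 (S = 50): V_0 = e^(−0.045)·[0.5100·0.0000 + 0.4900·8.2444] = 3.8616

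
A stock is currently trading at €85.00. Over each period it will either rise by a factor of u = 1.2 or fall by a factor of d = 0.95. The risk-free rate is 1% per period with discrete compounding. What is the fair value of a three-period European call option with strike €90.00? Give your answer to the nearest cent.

€4.94

Risk-neutral probability p = (1 + 0.01 − 0.95)/(1.2 − 0.95) = 0.0600/0.2500 = 0.2400
Terminal stock prices: S_uuu = 146.9, S_uud = 116.3, S_udd = 92.05, S_ddd = 72.88
Terminal payoffs (S − K): max(56.88, 0) = 56.88, max(26.28, 0) = 26.28, max(2.055, 0) = 2.055, max(-17.12, 0) = 0
Node uu (S = 122.4): V_uu = 1/1.01·[0.2400·56.8800 + 0.7600·26.2800] = 33.2911
Node ud (S = 96.9): V_ud = 1/1.01·[0.2400·26.2800 + 0.7600·2.0550] = 7.7911
Node dd (S = 76.71): V_dd = 1/1.01·[0.2400·2.0550 + 0.7600·0.0000] = 0.4883
Node u (S = 102): V_u = 1/1.01·[0.2400·33.2911 + 0.7600·7.7911] = 13.7734
Node d (S = 80.75): V_d = 1/1.01·[0.2400·7.7911 + 0.7600·0.4883] = 2.2188
Node 0 (S = 85): V_0 = 1/1.01·[0.2400·13.7734 + 0.7600·2.2188] = 4.9425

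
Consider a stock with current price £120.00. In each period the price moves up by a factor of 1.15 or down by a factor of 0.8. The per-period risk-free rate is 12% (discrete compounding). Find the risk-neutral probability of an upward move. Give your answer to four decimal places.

p = 0.9143

Risk-neutral probability p = (1 + 0.12 − 0.8)/(1.15 − 0.8) = 0.3200/0.3500 = 0.9143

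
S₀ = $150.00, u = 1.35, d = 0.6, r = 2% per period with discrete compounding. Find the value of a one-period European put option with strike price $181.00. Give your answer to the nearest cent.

Risk-neutral probability p = (1 + 0.02 − 0.6)/(1.35 − 0.6) = 0.4200/0.7500 = 0.5600
Terminal stock prices: S_u = 202.5, S_d = 90
Terminal payoffs (K − S): max(-21.5, 0) = 0, max(91, 0) = 91
Node 0 (S = 150): V_0 = 1/1.02·[0.5600·0.0000 + 0.4400·91.0000] = 39.2549

$39.25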